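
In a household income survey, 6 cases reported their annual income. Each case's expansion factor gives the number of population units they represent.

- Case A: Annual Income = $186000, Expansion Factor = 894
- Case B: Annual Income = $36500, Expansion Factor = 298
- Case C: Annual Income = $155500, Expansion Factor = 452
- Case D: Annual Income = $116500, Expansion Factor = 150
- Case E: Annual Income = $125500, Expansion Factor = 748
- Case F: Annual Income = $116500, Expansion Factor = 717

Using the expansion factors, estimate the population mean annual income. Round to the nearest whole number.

Weighted sum = 186000×894 + 36500×298 + 155500×452 + 116500×150 + 125500×748 + 116500×717
  = 442326500
Sum of weights = 894 + 298 + 452 + 150 + 748 + 717 = 3259
Weighted mean = 442326500 / 3259 = 135724.61

135725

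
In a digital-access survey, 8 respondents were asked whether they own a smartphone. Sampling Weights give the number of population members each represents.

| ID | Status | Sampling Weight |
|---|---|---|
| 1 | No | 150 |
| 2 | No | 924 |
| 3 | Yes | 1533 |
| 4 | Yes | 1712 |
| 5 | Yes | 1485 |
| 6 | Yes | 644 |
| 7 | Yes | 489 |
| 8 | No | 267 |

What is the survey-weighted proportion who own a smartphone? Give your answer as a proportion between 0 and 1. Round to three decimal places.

Sum of weights for 'Yes' = 1533 + 1712 + 1485 + 644 + 489 = 5863
Total weight = 150 + 924 + 1533 + 1712 + 1485 + 644 + 489 + 267 = 7204
Weighted proportion = 5863 / 7204 = 0.81385341

0.814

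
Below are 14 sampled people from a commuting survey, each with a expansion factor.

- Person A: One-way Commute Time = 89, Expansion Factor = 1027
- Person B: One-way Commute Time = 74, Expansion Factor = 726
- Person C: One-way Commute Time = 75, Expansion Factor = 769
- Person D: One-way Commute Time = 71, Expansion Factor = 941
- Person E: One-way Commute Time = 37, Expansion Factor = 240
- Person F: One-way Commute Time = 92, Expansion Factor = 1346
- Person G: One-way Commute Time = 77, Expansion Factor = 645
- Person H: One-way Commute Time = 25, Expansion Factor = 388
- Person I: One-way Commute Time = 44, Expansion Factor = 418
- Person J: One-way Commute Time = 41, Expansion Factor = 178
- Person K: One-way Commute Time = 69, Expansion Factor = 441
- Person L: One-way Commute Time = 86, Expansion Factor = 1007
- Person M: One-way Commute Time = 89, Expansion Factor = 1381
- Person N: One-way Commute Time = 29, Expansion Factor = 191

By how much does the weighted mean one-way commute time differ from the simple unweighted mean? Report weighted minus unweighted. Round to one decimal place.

Unweighted sum = 898
Unweighted mean = 898 / 14 = 64.142857
Weighted sum = 732859
Sum of weights = 9698
Weighted mean = 732859 / 9698 = 75.568055
Difference (weighted minus unweighted) = 11.425198

11.4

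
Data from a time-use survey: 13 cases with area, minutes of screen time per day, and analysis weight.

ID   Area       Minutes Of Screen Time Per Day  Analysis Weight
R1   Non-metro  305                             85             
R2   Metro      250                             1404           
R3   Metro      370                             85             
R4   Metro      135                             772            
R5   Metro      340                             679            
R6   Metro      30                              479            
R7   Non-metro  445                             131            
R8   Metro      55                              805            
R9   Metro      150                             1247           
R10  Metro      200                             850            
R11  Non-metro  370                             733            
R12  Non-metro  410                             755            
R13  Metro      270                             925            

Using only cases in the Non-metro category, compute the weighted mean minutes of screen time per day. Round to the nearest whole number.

390

Non-metro rows: R1, R7, R11, R12
Weighted sum = 305×85 + 445×131 + 370×733 + 410×755
  = 25925 + 58295 + 271210 + 309550 = 664980
Sum of weights = 85 + 131 + 733 + 755 = 1704
Weighted mean = 664980 / 1704 = 390.24648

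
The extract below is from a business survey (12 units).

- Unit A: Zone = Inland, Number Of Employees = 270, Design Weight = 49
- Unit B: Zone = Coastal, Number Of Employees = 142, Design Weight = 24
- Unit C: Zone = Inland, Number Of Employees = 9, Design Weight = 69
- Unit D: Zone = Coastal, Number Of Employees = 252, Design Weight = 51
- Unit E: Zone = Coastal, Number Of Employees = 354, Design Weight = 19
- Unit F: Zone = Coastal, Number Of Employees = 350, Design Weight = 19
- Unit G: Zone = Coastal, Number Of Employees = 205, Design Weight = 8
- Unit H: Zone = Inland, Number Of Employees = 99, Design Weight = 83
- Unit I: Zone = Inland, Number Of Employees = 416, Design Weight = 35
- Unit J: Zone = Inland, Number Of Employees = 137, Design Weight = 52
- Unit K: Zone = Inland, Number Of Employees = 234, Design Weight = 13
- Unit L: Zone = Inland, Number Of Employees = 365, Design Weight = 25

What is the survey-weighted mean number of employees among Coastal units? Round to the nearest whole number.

Coastal rows: B, D, E, F, G
Weighted sum = 142×24 + 252×51 + 354×19 + 350×19 + 205×8
  = 3408 + 12852 + 6726 + 6650 + 1640 = 31276
Sum of weights = 24 + 51 + 19 + 19 + 8 = 121
Weighted mean = 31276 / 121 = 258.47934

258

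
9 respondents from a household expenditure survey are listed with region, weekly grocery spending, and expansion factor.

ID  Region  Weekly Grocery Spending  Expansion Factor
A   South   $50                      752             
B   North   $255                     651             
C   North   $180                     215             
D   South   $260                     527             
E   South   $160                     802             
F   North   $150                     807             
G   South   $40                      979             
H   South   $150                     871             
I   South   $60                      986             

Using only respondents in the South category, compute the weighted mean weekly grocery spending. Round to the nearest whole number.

South rows: A, D, E, G, H, I
Weighted sum = 50×752 + 260×527 + 160×802 + 40×979 + 150×871 + 60×986
  = 37600 + 137020 + 128320 + 39160 + 130650 + 59160 = 531910
Sum of weights = 4917
Weighted mean = 531910 / 4917 = 108.17775

108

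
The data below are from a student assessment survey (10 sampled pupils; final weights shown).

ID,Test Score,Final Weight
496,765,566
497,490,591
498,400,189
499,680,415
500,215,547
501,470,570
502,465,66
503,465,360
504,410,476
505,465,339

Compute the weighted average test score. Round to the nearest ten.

Weighted sum = 765×566 + 490×591 + 400×189 + 680×415 + 215×547 + 470×570 + 465×66 + 465×360 + 410×476 + 465×339
  = 432990 + 289590 + 75600 + 282200 + 117605 + 267900 + 30690 + 167400 + 195160 + 157635 = 2016770
Sum of weights = 566 + 591 + 189 + 415 + 547 + 570 + 66 + 360 + 476 + 339 = 4119
Weighted mean = 2016770 / 4119 = 489.62612

490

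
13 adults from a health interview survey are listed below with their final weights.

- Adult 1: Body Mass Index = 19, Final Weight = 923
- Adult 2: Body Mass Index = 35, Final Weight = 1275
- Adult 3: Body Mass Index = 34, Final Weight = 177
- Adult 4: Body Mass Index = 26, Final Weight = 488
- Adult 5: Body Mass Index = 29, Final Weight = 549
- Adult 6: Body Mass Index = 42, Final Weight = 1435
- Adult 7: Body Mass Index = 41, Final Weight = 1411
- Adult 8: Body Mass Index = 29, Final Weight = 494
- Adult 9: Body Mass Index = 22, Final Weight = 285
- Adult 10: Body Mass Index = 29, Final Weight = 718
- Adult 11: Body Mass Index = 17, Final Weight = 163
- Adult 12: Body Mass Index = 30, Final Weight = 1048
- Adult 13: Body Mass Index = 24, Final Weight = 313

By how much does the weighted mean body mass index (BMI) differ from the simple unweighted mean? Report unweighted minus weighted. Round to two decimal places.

-3.12

Unweighted sum = 377
Unweighted mean = 377 / 13 = 29
Weighted sum = 298051
Sum of weights = 9279
Weighted mean = 298051 / 9279 = 32.121026
Difference (unweighted minus weighted) = -3.121026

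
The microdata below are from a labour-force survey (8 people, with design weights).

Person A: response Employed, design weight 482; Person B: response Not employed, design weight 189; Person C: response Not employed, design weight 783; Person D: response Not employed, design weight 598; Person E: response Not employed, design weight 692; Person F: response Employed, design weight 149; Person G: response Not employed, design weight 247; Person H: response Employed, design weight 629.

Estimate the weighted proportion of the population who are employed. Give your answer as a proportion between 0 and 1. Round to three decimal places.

Sum of weights for 'Employed' = 482 + 149 + 629 = 1260
Total weight = 3769
Weighted proportion = 1260 / 3769 = 0.33430618

0.334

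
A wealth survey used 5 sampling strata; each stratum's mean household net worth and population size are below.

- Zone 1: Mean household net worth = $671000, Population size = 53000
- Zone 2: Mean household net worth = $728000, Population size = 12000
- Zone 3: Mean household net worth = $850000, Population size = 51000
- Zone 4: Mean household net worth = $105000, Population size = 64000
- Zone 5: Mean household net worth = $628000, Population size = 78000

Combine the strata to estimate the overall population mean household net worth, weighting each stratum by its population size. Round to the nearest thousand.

556000

Σ Nₕ·x̄ₕ = 671000×53000 + 728000×12000 + 850000×51000 + 105000×64000 + 628000×78000
  = 35563000000 + 8736000000 + 43350000000 + 6720000000 + 48984000000 = 143353000000
Σ Nₕ = 53000 + 12000 + 51000 + 64000 + 78000 = 258000
Overall mean = 143353000000 / 258000 = 555631.78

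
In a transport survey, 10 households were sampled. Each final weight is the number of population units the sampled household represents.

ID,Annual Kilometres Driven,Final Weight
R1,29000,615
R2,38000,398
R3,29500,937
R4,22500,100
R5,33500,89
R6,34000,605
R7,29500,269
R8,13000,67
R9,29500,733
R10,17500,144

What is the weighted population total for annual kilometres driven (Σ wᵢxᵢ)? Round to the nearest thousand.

Weighted total = 29000×615 + 38000×398 + 29500×937 + 22500×100 + 33500×89 + 34000×605 + 29500×269 + 13000×67 + 29500×733 + 17500×144
  = 17835000 + 15124000 + 27641500 + 2250000 + 2981500 + 20570000 + 7935500 + 871000 + 21623500 + 2520000 = 119352000

119352000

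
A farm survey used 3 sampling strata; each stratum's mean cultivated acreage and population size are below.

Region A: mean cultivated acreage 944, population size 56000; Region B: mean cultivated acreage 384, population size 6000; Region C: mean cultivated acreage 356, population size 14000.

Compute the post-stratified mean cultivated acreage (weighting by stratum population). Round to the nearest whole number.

Σ Nₕ·x̄ₕ = 944×56000 + 384×6000 + 356×14000
  = 52864000 + 2304000 + 4984000 = 60152000
Σ Nₕ = 56000 + 6000 + 14000 = 76000
Overall mean = 60152000 / 76000 = 791.47368

791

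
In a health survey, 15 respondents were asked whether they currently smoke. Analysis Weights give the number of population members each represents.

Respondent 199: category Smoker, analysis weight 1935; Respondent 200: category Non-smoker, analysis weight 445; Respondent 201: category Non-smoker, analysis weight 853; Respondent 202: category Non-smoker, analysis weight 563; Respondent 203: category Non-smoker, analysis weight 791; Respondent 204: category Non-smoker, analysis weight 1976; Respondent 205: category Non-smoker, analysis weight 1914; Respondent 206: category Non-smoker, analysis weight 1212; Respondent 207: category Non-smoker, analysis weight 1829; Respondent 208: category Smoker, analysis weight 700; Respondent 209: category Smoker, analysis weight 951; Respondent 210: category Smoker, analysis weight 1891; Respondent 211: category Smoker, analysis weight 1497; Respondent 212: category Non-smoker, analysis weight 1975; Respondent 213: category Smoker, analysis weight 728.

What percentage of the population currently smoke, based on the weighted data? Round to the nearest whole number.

40

Sum of weights for 'Smoker' = 1935 + 700 + 951 + 1891 + 1497 + 728 = 7702
Total weight = 19260
Weighted proportion = 7702 / 19260 = 0.39989616 → 39.989616%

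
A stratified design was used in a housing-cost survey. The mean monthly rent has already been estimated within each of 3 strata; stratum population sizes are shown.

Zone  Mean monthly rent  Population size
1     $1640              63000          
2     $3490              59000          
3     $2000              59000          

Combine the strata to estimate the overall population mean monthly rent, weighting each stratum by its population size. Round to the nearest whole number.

Σ Nₕ·x̄ₕ = 427230000
Σ Nₕ = 63000 + 59000 + 59000 = 181000
Overall mean = 427230000 / 181000 = 2360.3867

2360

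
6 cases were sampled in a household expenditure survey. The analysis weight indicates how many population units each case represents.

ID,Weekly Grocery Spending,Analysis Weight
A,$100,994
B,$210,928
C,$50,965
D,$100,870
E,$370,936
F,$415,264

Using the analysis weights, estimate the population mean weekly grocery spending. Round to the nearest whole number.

Weighted sum = 100×994 + 210×928 + 50×965 + 100×870 + 370×936 + 415×264
  = 99400 + 194880 + 48250 + 87000 + 346320 + 109560 = 885410
Sum of weights = 994 + 928 + 965 + 870 + 936 + 264 = 4957
Weighted mean = 885410 / 4957 = 178.61812

179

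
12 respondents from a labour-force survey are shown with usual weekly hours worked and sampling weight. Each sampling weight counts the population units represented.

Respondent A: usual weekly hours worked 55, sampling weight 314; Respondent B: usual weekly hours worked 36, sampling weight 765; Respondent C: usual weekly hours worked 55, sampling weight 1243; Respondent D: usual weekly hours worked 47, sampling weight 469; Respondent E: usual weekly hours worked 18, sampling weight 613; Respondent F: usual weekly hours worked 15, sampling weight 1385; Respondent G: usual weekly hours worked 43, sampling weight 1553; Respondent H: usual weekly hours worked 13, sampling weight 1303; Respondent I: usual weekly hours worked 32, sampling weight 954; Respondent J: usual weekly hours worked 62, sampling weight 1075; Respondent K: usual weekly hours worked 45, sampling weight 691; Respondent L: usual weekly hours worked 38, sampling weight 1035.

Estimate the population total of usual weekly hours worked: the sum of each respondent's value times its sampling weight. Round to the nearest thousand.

Weighted total = 418348

418000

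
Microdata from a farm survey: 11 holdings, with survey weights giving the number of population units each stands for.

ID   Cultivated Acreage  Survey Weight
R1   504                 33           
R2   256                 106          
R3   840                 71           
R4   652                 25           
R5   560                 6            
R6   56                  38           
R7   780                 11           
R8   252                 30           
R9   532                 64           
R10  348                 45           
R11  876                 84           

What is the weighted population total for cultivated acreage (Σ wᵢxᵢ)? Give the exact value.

264628

Weighted total = 504×33 + 256×106 + 840×71 + 652×25 + 560×6 + 56×38 + 780×11 + 252×30 + 532×64 + 348×45 + 876×84
  = 16632 + 27136 + 59640 + 16300 + 3360 + 2128 + 8580 + 7560 + 34048 + 15660 + 73584 = 264628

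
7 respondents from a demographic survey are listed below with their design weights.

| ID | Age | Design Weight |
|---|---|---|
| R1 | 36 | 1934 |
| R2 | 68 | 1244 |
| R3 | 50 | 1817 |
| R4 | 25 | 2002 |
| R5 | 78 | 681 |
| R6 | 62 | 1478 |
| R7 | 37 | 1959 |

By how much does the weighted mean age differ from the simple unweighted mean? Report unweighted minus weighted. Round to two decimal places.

Unweighted sum = 36 + 68 + 50 + 25 + 78 + 62 + 37 = 356
Unweighted mean = 356 / 7 = 50.857143
Weighted sum = 36×1934 + 68×1244 + 50×1817 + 25×2002 + 78×681 + 62×1478 + 37×1959
  = 69624 + 84592 + 90850 + 50050 + 53118 + 91636 + 72483 = 512353
Sum of weights = 11115
Weighted mean = 512353 / 11115 = 46.095637
Difference (unweighted minus weighted) = 4.7615063

4.76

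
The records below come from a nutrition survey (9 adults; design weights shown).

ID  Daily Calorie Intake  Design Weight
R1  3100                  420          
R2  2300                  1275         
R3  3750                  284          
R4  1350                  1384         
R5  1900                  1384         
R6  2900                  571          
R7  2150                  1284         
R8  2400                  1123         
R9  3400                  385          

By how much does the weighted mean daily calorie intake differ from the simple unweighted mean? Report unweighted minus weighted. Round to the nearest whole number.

Unweighted sum = 3100 + 2300 + 3750 + 1350 + 1900 + 2900 + 2150 + 2400 + 3400 = 23250
Unweighted mean = 23250 / 9 = 2583.3333
Weighted sum = 18218200
Sum of weights = 420 + 1275 + 284 + 1384 + 1384 + 571 + 1284 + 1123 + 385 = 8110
Weighted mean = 18218200 / 8110 = 2246.3872
Difference (unweighted minus weighted) = 336.94616

337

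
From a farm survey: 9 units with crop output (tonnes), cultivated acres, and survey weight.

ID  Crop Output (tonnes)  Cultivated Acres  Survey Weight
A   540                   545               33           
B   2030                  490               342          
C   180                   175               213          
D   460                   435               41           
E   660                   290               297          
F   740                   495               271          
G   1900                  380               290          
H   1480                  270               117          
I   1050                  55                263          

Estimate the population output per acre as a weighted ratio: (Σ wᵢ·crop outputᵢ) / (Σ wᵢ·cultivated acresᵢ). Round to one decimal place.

3.5

Σ wᵢ·y = 2166150
Σ wᵢ·x = 617205
Ratio = 2166150 / 617205 = 3.5096119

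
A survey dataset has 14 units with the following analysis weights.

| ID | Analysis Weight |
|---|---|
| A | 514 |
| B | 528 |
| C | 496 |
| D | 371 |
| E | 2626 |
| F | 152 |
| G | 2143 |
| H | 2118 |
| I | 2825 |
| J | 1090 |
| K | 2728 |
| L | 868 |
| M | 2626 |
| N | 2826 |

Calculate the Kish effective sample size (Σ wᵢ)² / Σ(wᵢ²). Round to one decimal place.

Σ wᵢ = 21911
Σ wᵢ² = 49170275
n_eff = 21911² / 49170275 = 480091921 / 49170275 = 9.7638649

9.8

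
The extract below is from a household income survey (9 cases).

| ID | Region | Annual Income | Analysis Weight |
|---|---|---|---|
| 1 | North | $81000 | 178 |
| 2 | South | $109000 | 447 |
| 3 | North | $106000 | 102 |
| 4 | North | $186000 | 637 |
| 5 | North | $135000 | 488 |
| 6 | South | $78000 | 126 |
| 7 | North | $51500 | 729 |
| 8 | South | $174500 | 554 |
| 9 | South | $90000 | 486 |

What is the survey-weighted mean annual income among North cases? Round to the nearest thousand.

116000

North rows: 1, 3, 4, 5, 7
Weighted sum = 247135500
Sum of weights = 178 + 102 + 637 + 488 + 729 = 2134
Weighted mean = 247135500 / 2134 = 115808.58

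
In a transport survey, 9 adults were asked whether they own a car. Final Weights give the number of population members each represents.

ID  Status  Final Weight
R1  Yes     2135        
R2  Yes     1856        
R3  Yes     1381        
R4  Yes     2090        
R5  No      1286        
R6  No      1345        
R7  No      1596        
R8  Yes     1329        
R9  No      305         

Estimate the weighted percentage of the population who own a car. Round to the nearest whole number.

66

Sum of weights for 'Yes' = 2135 + 1856 + 1381 + 2090 + 1329 = 8791
Total weight = 2135 + 1856 + 1381 + 2090 + 1286 + 1345 + 1596 + 1329 + 305 = 13323
Weighted proportion = 8791 / 13323 = 0.65983637 → 65.983637%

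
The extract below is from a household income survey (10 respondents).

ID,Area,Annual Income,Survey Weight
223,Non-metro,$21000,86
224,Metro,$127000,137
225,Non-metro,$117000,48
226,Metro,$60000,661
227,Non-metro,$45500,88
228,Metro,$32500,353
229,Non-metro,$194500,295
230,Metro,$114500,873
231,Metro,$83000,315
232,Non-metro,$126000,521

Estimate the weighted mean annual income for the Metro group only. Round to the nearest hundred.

83200

Metro rows: 224, 226, 228, 230, 231
Weighted sum = 127000×137 + 60000×661 + 32500×353 + 114500×873 + 83000×315
  = 17399000 + 39660000 + 11472500 + 99958500 + 26145000 = 194635000
Sum of weights = 137 + 661 + 353 + 873 + 315 = 2339
Weighted mean = 194635000 / 2339 = 83212.912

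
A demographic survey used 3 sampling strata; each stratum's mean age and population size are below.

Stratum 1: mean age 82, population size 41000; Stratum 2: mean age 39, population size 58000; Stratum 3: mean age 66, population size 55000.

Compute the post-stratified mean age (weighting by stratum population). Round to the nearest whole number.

60

Σ Nₕ·x̄ₕ = 82×41000 + 39×58000 + 66×55000
  = 3362000 + 2262000 + 3630000 = 9254000
Σ Nₕ = 41000 + 58000 + 55000 = 154000
Overall mean = 9254000 / 154000 = 60.090909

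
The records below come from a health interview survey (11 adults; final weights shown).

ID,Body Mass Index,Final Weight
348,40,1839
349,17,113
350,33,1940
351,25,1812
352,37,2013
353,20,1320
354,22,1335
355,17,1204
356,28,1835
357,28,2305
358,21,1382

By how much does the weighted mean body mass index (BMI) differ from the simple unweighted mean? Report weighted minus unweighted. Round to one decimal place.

Unweighted sum = 40 + 17 + 33 + 25 + 37 + 20 + 22 + 17 + 28 + 28 + 21 = 288
Unweighted mean = 288 / 11 = 26.181818
Weighted sum = 480462
Sum of weights = 1839 + 113 + 1940 + 1812 + 2013 + 1320 + 1335 + 1204 + 1835 + 2305 + 1382 = 17098
Weighted mean = 480462 / 17098 = 28.10048
Difference (weighted minus unweighted) = 1.9186614

1.9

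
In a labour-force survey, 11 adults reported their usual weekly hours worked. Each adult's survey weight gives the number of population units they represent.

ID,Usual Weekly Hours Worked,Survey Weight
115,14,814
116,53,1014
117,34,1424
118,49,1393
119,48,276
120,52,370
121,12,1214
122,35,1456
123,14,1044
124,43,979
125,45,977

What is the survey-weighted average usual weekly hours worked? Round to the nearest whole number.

Weighted sum = 14×814 + 53×1014 + 34×1424 + 49×1393 + 48×276 + 52×370 + 12×1214 + 35×1456 + 14×1044 + 43×979 + 45×977
  = 380505
Sum of weights = 814 + 1014 + 1424 + 1393 + 276 + 370 + 1214 + 1456 + 1044 + 979 + 977 = 10961
Weighted mean = 380505 / 10961 = 34.714442

35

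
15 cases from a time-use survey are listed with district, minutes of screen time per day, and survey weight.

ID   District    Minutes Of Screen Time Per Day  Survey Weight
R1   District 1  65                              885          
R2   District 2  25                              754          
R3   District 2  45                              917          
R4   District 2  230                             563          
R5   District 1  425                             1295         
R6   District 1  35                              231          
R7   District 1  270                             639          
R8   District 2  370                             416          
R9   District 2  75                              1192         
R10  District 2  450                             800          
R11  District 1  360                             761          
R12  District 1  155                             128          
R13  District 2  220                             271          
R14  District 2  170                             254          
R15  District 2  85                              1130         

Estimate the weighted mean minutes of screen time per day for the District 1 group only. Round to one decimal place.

274.8

District 1 rows: R1, R5, R6, R7, R11, R12
Weighted sum = 1082315
Sum of weights = 3939
Weighted mean = 1082315 / 3939 = 274.76898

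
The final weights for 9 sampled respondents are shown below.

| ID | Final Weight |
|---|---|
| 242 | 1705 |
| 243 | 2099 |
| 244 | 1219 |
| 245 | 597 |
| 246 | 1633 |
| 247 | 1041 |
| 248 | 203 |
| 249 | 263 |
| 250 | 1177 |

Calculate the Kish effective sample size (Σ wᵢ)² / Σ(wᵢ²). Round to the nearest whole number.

7

Σ wᵢ = 1705 + 2099 + 1219 + 597 + 1633 + 1041 + 203 + 263 + 1177 = 9937
Σ wᵢ² = 2907025 + 4405801 + 1485961 + 356409 + 2666689 + 1083681 + 41209 + 69169 + 1385329 = 14401273
n_eff = 9937² / 14401273 = 98743969 / 14401273 = 6.8566139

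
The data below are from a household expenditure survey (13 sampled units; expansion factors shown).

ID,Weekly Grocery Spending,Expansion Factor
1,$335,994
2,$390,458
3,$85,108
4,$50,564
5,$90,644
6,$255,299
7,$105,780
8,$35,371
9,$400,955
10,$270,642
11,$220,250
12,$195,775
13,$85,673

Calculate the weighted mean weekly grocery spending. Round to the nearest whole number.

213

Weighted sum = 1596750
Sum of weights = 7513
Weighted mean = 1596750 / 7513 = 212.53161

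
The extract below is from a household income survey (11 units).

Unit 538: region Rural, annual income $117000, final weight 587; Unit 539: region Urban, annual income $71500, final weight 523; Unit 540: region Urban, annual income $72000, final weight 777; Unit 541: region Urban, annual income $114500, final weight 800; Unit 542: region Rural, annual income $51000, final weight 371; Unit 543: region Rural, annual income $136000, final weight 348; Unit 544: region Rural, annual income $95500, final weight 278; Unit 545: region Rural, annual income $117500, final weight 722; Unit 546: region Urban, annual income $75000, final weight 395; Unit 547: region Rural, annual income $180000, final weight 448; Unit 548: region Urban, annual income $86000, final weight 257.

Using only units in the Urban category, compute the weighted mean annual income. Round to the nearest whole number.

85998

Urban rows: 539, 540, 541, 546, 548
Weighted sum = 236665500
Sum of weights = 2752
Weighted mean = 236665500 / 2752 = 85997.638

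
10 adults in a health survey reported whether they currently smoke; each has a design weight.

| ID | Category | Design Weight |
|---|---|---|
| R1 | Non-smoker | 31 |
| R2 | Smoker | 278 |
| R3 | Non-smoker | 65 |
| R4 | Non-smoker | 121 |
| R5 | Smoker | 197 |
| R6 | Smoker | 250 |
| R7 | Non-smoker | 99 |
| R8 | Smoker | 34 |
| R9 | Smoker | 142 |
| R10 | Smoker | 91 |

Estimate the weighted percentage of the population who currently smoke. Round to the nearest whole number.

Sum of weights for 'Smoker' = 278 + 197 + 250 + 34 + 142 + 91 = 992
Total weight = 31 + 278 + 65 + 121 + 197 + 250 + 99 + 34 + 142 + 91 = 1308
Weighted proportion = 992 / 1308 = 0.75840979 → 75.840979%

76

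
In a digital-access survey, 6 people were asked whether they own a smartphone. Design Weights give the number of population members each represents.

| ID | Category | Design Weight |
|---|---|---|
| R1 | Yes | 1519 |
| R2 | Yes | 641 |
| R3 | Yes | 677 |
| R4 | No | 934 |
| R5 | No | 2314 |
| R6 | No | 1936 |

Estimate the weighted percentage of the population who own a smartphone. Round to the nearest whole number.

Sum of weights for 'Yes' = 1519 + 641 + 677 = 2837
Total weight = 1519 + 641 + 677 + 934 + 2314 + 1936 = 8021
Weighted proportion = 2837 / 8021 = 0.35369655 → 35.369655%

35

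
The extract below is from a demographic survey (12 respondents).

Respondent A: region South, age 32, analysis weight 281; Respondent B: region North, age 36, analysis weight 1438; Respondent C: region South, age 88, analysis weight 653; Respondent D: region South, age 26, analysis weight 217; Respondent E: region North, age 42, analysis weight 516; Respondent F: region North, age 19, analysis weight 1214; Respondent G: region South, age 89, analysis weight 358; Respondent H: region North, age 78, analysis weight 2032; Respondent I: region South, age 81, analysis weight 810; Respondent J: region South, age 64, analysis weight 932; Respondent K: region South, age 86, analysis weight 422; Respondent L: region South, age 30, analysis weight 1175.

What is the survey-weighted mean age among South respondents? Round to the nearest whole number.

62

South rows: A, C, D, G, I, J, K, L
Weighted sum = 32×281 + 88×653 + 26×217 + 89×358 + 81×810 + 64×932 + 86×422 + 30×1175
  = 8992 + 57464 + 5642 + 31862 + 65610 + 59648 + 36292 + 35250 = 300760
Sum of weights = 281 + 653 + 217 + 358 + 810 + 932 + 422 + 1175 = 4848
Weighted mean = 300760 / 4848 = 62.037954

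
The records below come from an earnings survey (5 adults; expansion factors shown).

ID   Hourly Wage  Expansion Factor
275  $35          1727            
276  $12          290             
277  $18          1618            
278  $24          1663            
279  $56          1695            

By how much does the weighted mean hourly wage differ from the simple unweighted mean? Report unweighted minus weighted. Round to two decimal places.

Unweighted sum = 35 + 12 + 18 + 24 + 56 = 145
Unweighted mean = 145 / 5 = 29
Weighted sum = 35×1727 + 12×290 + 18×1618 + 24×1663 + 56×1695
  = 60445 + 3480 + 29124 + 39912 + 94920 = 227881
Sum of weights = 6993
Weighted mean = 227881 / 6993 = 32.587016
Difference (unweighted minus weighted) = -3.5870156

-3.59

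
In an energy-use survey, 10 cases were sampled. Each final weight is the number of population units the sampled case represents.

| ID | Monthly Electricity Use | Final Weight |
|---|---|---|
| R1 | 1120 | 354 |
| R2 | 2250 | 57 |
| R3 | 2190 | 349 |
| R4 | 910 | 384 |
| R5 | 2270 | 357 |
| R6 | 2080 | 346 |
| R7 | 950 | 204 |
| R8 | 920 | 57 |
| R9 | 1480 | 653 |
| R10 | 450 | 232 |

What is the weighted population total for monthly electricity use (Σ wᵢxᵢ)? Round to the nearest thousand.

Weighted total = 1120×354 + 2250×57 + 2190×349 + 910×384 + 2270×357 + 2080×346 + 950×204 + 920×57 + 1480×653 + 450×232
  = 396480 + 128250 + 764310 + 349440 + 810390 + 719680 + 193800 + 52440 + 966440 + 104400 = 4485630

4486000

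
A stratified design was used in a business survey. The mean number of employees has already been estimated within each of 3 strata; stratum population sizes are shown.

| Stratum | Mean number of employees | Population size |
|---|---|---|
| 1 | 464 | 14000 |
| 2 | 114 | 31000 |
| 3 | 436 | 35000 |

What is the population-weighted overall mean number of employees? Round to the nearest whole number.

Σ Nₕ·x̄ₕ = 464×14000 + 114×31000 + 436×35000
  = 6496000 + 3534000 + 15260000 = 25290000
Σ Nₕ = 14000 + 31000 + 35000 = 80000
Overall mean = 25290000 / 80000 = 316.125

316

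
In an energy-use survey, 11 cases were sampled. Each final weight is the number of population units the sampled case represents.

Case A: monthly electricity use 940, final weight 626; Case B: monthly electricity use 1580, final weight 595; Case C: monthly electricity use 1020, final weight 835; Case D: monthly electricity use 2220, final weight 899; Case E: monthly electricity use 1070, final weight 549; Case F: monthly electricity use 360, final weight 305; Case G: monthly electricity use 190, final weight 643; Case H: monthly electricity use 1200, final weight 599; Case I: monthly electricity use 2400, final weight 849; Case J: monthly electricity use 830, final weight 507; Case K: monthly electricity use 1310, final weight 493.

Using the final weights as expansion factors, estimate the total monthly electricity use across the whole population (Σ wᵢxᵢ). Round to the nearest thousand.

Weighted total = 940×626 + 1580×595 + 1020×835 + 2220×899 + 1070×549 + 360×305 + 190×643 + 1200×599 + 2400×849 + 830×507 + 1310×493
  = 588440 + 940100 + 851700 + 1995780 + 587430 + 109800 + 122170 + 718800 + 2037600 + 420810 + 645830 = 9018460

9018000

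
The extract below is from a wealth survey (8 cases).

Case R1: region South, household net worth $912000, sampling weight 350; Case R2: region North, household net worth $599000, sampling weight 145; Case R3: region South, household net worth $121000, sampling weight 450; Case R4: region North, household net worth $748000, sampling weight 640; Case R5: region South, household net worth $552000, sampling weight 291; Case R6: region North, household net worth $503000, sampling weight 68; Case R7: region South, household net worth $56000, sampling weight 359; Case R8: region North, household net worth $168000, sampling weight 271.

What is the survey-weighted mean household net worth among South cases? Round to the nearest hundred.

South rows: R1, R3, R5, R7
Weighted sum = 912000×350 + 121000×450 + 552000×291 + 56000×359
  = 319200000 + 54450000 + 160632000 + 20104000 = 554386000
Sum of weights = 1450
Weighted mean = 554386000 / 1450 = 382335.17

382300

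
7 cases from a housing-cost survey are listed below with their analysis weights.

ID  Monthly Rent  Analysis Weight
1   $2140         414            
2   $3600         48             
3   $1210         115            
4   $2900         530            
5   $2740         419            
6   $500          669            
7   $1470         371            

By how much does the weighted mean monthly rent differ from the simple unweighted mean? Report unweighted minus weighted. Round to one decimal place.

Unweighted sum = 2140 + 3600 + 1210 + 2900 + 2740 + 500 + 1470 = 14560
Unweighted mean = 14560 / 7 = 2080
Weighted sum = 2140×414 + 3600×48 + 1210×115 + 2900×530 + 2740×419 + 500×669 + 1470×371
  = 4762840
Sum of weights = 414 + 48 + 115 + 530 + 419 + 669 + 371 = 2566
Weighted mean = 4762840 / 2566 = 1856.1341
Difference (unweighted minus weighted) = 223.86594

223.9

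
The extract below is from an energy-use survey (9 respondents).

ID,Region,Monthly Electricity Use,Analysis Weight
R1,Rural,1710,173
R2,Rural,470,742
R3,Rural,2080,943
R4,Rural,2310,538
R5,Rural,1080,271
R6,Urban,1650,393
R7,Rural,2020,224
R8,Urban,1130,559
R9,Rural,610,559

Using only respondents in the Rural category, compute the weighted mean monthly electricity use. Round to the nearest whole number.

Rural rows: R1, R2, R3, R4, R5, R7, R9
Weighted sum = 1710×173 + 470×742 + 2080×943 + 2310×538 + 1080×271 + 2020×224 + 610×559
  = 295830 + 348740 + 1961440 + 1242780 + 292680 + 452480 + 340990 = 4934940
Sum of weights = 3450
Weighted mean = 4934940 / 3450 = 1430.4174

1430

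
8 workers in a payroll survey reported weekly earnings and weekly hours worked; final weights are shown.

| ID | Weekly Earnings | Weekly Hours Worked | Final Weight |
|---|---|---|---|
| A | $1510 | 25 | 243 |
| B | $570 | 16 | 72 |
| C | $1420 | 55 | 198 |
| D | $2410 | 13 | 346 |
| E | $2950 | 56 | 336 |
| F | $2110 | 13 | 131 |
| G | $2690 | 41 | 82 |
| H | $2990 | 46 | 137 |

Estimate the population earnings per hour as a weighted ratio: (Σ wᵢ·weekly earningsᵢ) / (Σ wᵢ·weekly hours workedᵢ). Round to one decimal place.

64.8

Σ wᵢ·y = 3420810
Σ wᵢ·x = 25×243 + 16×72 + 55×198 + 13×346 + 56×336 + 13×131 + 41×82 + 46×137
  = 6075 + 1152 + 10890 + 4498 + 18816 + 1703 + 3362 + 6302 = 52798
Ratio = 3420810 / 52798 = 64.790522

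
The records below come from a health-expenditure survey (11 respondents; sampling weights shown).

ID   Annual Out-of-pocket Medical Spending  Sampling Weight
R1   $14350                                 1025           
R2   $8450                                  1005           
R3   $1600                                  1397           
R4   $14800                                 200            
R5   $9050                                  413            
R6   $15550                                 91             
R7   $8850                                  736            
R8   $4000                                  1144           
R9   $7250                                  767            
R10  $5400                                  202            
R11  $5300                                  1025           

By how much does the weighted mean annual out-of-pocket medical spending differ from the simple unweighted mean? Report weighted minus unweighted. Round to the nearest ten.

-1510

Unweighted sum = 94600
Unweighted mean = 94600 / 11 = 8600
Weighted sum = 14350×1025 + 8450×1005 + 1600×1397 + 14800×200 + 9050×413 + 15550×91 + 8850×736 + 4000×1144 + 7250×767 + 5400×202 + 5300×1025
  = 14708750 + 8492250 + 2235200 + 2960000 + 3737650 + 1415050 + 6513600 + 4576000 + 5560750 + 1090800 + 5432500 = 56722550
Sum of weights = 1025 + 1005 + 1397 + 200 + 413 + 91 + 736 + 1144 + 767 + 202 + 1025 = 8005
Weighted mean = 56722550 / 8005 = 7085.8901
Difference (weighted minus unweighted) = -1514.1099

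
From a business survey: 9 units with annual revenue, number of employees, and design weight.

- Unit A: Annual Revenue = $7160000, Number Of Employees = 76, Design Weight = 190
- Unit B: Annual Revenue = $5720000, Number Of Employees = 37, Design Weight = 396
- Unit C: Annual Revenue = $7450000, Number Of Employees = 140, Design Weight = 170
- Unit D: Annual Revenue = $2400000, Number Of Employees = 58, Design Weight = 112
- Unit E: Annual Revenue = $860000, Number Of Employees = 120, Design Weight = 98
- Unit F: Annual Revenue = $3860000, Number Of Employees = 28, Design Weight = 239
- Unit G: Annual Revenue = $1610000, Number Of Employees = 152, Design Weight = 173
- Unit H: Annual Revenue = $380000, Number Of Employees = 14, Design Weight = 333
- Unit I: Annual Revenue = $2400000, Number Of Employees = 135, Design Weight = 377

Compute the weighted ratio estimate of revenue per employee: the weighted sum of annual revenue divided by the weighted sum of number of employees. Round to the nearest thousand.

47000

Σ wᵢ·y = 7160000×190 + 5720000×396 + 7450000×170 + 2400000×112 + 860000×98 + 3860000×239 + 1610000×173 + 380000×333 + 2400000×377
  = 1360400000 + 2265120000 + 1266500000 + 268800000 + 84280000 + 922540000 + 278530000 + 126540000 + 904800000 = 7477510000
Σ wᵢ·x = 76×190 + 37×396 + 140×170 + 58×112 + 120×98 + 28×239 + 152×173 + 14×333 + 135×377
  = 14440 + 14652 + 23800 + 6496 + 11760 + 6692 + 26296 + 4662 + 50895 = 159693
Ratio = 7477510000 / 159693 = 46824.282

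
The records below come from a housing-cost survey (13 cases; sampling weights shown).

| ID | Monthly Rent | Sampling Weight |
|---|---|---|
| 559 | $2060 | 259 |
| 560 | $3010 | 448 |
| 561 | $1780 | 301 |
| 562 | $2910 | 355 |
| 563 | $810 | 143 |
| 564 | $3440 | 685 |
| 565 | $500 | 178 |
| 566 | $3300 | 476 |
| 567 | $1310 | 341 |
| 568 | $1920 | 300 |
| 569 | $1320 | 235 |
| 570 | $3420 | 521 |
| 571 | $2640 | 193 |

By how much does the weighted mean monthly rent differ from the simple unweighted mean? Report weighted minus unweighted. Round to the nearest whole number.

341

Unweighted sum = 28420
Unweighted mean = 28420 / 13 = 2186.1538
Weighted sum = 11207130
Sum of weights = 4435
Weighted mean = 11207130 / 4435 = 2526.9741
Difference (weighted minus unweighted) = 340.82022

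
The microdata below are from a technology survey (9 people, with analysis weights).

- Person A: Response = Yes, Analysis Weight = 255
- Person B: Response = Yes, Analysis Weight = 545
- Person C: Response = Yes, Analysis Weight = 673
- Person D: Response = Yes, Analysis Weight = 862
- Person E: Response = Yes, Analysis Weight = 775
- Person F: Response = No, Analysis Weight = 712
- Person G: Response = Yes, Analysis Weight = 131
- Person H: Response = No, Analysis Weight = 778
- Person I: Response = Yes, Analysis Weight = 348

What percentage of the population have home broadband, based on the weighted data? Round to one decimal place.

70.7

Sum of weights for 'Yes' = 255 + 545 + 673 + 862 + 775 + 131 + 348 = 3589
Total weight = 255 + 545 + 673 + 862 + 775 + 712 + 131 + 778 + 348 = 5079
Weighted proportion = 3589 / 5079 = 0.70663516 → 70.663516%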